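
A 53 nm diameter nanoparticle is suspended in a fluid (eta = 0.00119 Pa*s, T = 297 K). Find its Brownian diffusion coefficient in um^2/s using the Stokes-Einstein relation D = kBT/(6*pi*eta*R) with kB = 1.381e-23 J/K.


Radius R = 53/2 = 26.5 nm = 2.65e-08 m
D = kB*T / (6*pi*eta*R)
D = 1.381e-23 * 297 / (6 * pi * 0.00119 * 2.65e-08)
D = 6.90011e-12 m^2/s = 6.9 um^2/s

6.9


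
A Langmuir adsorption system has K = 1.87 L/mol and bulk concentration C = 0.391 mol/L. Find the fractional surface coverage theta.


Langmuir isotherm: theta = K*C / (1 + K*C)
K*C = 1.87 * 0.391 = 0.73117
theta = 0.73117 / (1 + 0.73117) = 0.73117 / 1.73117
theta = 0.4224

0.4224


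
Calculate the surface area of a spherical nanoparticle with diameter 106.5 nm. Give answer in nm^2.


Radius r = 106.5/2 = 53.25 nm
Surface area SA = 4 * pi * r^2
SA = 4 * pi * (53.25)^2
SA = 35632.73 nm^2

35632.73


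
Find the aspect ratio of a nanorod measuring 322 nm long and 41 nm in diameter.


Aspect ratio AR = length / diameter
AR = 322 / 41
AR = 7.85

7.85


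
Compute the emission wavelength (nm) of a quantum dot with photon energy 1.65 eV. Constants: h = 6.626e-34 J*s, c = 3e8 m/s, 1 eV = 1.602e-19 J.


Convert energy: E = 1.65 eV = 1.65 * 1.602e-19 = 2.6433e-19 J
lambda = h*c / E = 6.626e-34 * 3e8 / 2.6433e-19
lambda = 7.52015e-07 m = 752.0 nm

752.0


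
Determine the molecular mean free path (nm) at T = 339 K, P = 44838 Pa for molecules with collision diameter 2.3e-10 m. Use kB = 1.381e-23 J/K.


Mean free path: lambda = kB*T / (sqrt(2) * pi * d^2 * P)
lambda = 1.381e-23 * 339 / (sqrt(2) * pi * (2.3e-10)^2 * 44838)
lambda = 4.44249e-07 m
lambda = 444.25 nm

444.25


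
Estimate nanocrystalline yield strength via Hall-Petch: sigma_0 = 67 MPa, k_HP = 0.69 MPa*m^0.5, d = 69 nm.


d = 69 nm = 6.9e-08 m
sqrt(d) = 0.0002626785
Hall-Petch contribution = k / sqrt(d) = 0.69 / 0.0002626785 = 2626.8 MPa
sigma = sigma_0 + k/sqrt(d) = 67 + 2626.8 = 2693.8 MPa

2693.8


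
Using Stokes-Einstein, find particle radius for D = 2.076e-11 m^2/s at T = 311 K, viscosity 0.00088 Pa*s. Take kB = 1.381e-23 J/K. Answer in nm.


Stokes-Einstein: R = kB*T / (6*pi*eta*D)
R = 1.381e-23 * 311 / (6 * pi * 0.00088 * 2.076e-11)
R = 1.24722e-08 m = 12.47 nm

12.47


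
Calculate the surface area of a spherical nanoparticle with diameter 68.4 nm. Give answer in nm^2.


Radius r = 68.4/2 = 34.2 nm
Surface area SA = 4 * pi * r^2
SA = 4 * pi * (34.2)^2
SA = 14698.13 nm^2

14698.13


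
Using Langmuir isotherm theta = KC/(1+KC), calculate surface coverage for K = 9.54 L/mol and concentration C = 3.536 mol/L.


Langmuir isotherm: theta = K*C / (1 + K*C)
K*C = 9.54 * 3.536 = 33.73344
theta = 33.73344 / (1 + 33.73344) = 33.73344 / 34.73344
theta = 0.9712

0.9712


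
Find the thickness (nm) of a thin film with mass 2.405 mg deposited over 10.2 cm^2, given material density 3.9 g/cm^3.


Convert: m = 2.405 mg = 2.4050e-06 kg, A = 10.2 cm^2 = 1.0200e-03 m^2, rho = 3.9 g/cm^3 = 3900 kg/m^3
t = m / (A * rho)
t = 2.4050e-06 / (1.0200e-03 * 3900)
t = 6.0458e-07 m = 604.6 nm

604.6


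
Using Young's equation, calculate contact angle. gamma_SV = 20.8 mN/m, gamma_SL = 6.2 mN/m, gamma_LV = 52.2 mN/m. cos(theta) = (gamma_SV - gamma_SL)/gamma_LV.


cos(theta) = (gamma_SV - gamma_SL) / gamma_LV
cos(theta) = (20.8 - 6.2) / 52.2
cos(theta) = 0.279693
theta = arccos(0.279693) = 73.76 degrees

73.76


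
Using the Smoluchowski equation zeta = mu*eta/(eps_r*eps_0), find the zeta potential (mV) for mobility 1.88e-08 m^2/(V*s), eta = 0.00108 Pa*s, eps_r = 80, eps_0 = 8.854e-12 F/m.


Smoluchowski equation: zeta = mu * eta / (eps_r * eps_0)
zeta = 1.88e-08 * 0.00108 / (80 * 8.854e-12)
zeta = 0.028665 V = 28.67 mV

28.67


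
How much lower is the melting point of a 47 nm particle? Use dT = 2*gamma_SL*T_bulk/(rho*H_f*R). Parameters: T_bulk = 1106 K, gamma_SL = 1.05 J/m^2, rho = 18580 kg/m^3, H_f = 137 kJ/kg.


Radius R = 47/2 = 23.5 nm = 2.35e-08 m
Convert H_f = 137 kJ/kg = 137000 J/kg
dT = 2 * gamma_SL * T_bulk / (rho * H_f * R)
dT = 2 * 1.05 * 1106 / (18580 * 137000 * 2.35e-08)
dT = 38.8 K

38.8


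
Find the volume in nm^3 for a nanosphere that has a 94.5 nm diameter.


Radius r = 94.5/2 = 47.25 nm
Volume V = (4/3) * pi * r^3
V = (4/3) * pi * (47.25)^3
V = 441869.52 nm^3

441869.52


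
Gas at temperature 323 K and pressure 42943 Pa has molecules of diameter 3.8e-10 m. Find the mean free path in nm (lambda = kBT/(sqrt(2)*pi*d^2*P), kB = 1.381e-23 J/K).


Mean free path: lambda = kB*T / (sqrt(2) * pi * d^2 * P)
lambda = 1.381e-23 * 323 / (sqrt(2) * pi * (3.8e-10)^2 * 42943)
lambda = 1.61909e-07 m
lambda = 161.91 nm

161.91


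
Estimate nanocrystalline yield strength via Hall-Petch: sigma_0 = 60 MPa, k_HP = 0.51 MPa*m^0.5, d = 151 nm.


d = 151 nm = 1.51e-07 m
sqrt(d) = 0.0003885872
Hall-Petch contribution = k / sqrt(d) = 0.51 / 0.0003885872 = 1312.4 MPa
sigma = sigma_0 + k/sqrt(d) = 60 + 1312.4 = 1372.4 MPa

1372.4


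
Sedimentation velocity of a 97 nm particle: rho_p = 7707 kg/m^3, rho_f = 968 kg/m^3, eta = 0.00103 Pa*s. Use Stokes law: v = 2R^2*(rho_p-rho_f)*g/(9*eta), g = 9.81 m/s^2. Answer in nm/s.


Radius R = 97/2 nm = 4.85e-08 m
Density difference = 7707 - 968 = 6739 kg/m^3
v = 2 * R^2 * (rho_p - rho_f) * g / (9 * eta)
v = 2 * (4.85e-08)^2 * 6739 * 9.81 / (9 * 0.00103)
v = 3.35504e-08 m/s = 33.5504 nm/s

33.5504


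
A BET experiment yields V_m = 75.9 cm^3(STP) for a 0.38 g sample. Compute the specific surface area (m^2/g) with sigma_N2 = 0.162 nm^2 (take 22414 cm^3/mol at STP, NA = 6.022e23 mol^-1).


Number of moles in monolayer = V_m / 22414 = 75.9 / 22414 = 0.00338628
Number of molecules = moles * NA = 0.00338628 * 6.022e23
SA = molecules * sigma / mass
SA = (75.9 / 22414) * 6.022e23 * 0.162e-18 / 0.38
SA = 869.3 m^2/g

869.3


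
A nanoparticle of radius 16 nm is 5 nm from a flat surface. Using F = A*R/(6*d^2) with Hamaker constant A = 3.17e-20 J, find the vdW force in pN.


Convert to SI: R = 16 nm = 1.6e-08 m, d = 5 nm = 5e-09 m
F = A * R / (6 * d^2)
F = 3.17e-20 * 1.6e-08 / (6 * (5e-09)^2)
F = 3.38133e-12 N = 3.381 pN

3.381


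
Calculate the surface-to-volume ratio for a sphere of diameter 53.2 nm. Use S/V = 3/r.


Radius r = 53.2/2 = 26.6 nm
S/V = 3 / r = 3 / 26.6
S/V = 0.1128 nm^-1

0.1128


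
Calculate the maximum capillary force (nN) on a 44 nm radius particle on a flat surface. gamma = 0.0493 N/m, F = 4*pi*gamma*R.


Convert radius: R = 44 nm = 4.4e-08 m
F = 4 * pi * gamma * R
F = 4 * pi * 0.0493 * 4.4e-08
F = 2.7259e-08 N = 27.259 nN

27.259


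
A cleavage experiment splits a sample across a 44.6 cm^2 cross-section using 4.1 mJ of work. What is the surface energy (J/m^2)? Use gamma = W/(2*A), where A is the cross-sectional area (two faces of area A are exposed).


Convert: A = 44.6 cm^2 = 0.00446 m^2, W = 4.1 mJ = 0.0041 J
Cleaving exposes two faces of area A, so total new surface = 2*A and gamma = W / (2*A)
gamma = 0.0041 / (2 * 0.00446)
gamma = 0.46 J/m^2

0.46


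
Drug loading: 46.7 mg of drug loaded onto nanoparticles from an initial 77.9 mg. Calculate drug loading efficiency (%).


Drug loading efficiency = (drug loaded / drug initial) * 100
DLE = 46.7 / 77.9 * 100
DLE = 0.5995 * 100
DLE = 59.95%

59.95


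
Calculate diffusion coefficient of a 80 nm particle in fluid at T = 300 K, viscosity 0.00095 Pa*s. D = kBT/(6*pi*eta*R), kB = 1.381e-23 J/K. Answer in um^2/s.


Radius R = 80/2 = 40 nm = 4e-08 m
D = kB*T / (6*pi*eta*R)
D = 1.381e-23 * 300 / (6 * pi * 0.00095 * 4e-08)
D = 5.78403e-12 m^2/s = 5.784 um^2/s

5.784


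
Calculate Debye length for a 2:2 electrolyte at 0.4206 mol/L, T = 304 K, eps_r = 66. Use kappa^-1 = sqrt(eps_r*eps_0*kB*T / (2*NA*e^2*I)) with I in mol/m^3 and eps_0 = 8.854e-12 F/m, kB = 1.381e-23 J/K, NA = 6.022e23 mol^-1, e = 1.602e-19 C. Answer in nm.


Ionic strength I = 0.4206 * 2^2 * 1000 = 1682.4 mol/m^3
kappa^-1 = sqrt(66 * 8.854e-12 * 1.381e-23 * 304 / (2 * 6.022e23 * (1.602e-19)^2 * 1682.4))
kappa^-1 = 0.217 nm

0.217


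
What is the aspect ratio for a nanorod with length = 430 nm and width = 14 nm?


Aspect ratio AR = length / diameter
AR = 430 / 14
AR = 30.71

30.71


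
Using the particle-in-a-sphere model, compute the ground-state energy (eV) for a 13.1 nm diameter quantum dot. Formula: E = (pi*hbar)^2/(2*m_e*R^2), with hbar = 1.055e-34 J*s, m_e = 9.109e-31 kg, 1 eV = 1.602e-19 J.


Radius R = 13.1/2 = 6.55 nm = 6.55e-09 m
E = (pi * 1.055e-34)^2 / (2 * 9.109e-31 * (6.55e-09)^2)
E(J) = 1.40547e-21
E = E(J) / 1.602e-19 = 0.0088 eV

0.0088


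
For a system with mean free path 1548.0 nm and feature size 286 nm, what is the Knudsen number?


Knudsen number Kn = lambda / L
Kn = 1548.0 / 286
Kn = 5.4126

5.4126


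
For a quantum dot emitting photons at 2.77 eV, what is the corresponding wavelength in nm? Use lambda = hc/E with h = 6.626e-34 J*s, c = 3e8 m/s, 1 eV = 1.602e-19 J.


Convert energy: E = 2.77 eV = 2.77 * 1.602e-19 = 4.43754e-19 J
lambda = h*c / E = 6.626e-34 * 3e8 / 4.43754e-19
lambda = 4.47951e-07 m = 448.0 nm

448.0


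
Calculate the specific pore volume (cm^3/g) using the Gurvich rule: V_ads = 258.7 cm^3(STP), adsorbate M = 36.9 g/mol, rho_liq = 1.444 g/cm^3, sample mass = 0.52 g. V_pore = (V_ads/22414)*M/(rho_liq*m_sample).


Moles adsorbed n = V_ads / 22414 = 258.7 / 22414 = 1.154189e-02 mol
Liquid volume V_liq = n * M / rho_liq = 1.154189e-02 * 36.9 / 1.444 = 0.29494 cm^3
Specific pore volume V_pore = V_liq / m_sample = 0.29494 / 0.52
V_pore = 0.5672 cm^3/g

0.5672


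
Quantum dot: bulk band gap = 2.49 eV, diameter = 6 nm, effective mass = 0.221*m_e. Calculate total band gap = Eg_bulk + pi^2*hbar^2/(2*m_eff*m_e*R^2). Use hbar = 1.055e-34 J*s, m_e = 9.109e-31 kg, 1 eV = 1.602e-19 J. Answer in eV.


Radius R = 6/2 nm = 3e-09 m
Confinement energy dE = pi^2 * hbar^2 / (2 * m_eff * m_e * R^2)
dE = pi^2 * (1.055e-34)^2 / (2 * 0.221 * 9.109e-31 * (3e-09)^2) J, divided by 1.602e-19 J/eV
dE = 0.1892 eV
Total band gap = E_g(bulk) + dE = 2.49 + 0.1892 = 2.6792 eV

2.6792


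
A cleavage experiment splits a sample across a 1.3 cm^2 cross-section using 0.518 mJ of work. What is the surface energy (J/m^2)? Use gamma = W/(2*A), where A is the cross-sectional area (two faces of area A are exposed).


Convert: A = 1.3 cm^2 = 0.00013 m^2, W = 0.518 mJ = 0.000518 J
Cleaving exposes two faces of area A, so total new surface = 2*A and gamma = W / (2*A)
gamma = 0.000518 / (2 * 0.00013)
gamma = 1.992 J/m^2

1.992


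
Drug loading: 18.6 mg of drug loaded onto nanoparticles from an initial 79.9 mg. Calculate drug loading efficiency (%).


Drug loading efficiency = (drug loaded / drug initial) * 100
DLE = 18.6 / 79.9 * 100
DLE = 0.2328 * 100
DLE = 23.28%

23.28


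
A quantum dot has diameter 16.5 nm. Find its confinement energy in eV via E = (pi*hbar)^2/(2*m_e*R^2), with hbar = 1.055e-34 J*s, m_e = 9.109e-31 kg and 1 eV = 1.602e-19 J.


Radius R = 16.5/2 = 8.25 nm = 8.25e-09 m
E = (pi * 1.055e-34)^2 / (2 * 9.109e-31 * (8.25e-09)^2)
E(J) = 8.85923e-22
E = E(J) / 1.602e-19 = 0.0055 eV

0.0055


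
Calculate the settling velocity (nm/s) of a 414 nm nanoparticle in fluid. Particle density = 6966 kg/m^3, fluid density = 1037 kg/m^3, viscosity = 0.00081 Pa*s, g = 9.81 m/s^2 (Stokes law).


Radius R = 414/2 nm = 2.07e-07 m
Density difference = 6966 - 1037 = 5929 kg/m^3
v = 2 * R^2 * (rho_p - rho_f) * g / (9 * eta)
v = 2 * (2.07e-07)^2 * 5929 * 9.81 / (9 * 0.00081)
v = 6.83744e-07 m/s = 683.7441 nm/s

683.7441


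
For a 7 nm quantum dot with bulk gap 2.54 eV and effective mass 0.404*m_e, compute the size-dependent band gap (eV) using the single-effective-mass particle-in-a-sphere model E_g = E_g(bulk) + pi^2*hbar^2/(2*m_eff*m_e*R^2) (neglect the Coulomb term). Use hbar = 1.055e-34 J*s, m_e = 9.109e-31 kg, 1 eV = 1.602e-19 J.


Radius R = 7/2 nm = 3.5e-09 m
Confinement energy dE = pi^2 * hbar^2 / (2 * m_eff * m_e * R^2)
dE = pi^2 * (1.055e-34)^2 / (2 * 0.404 * 9.109e-31 * (3.5e-09)^2) J, divided by 1.602e-19 J/eV
dE = 0.0761 eV
Total band gap = E_g(bulk) + dE = 2.54 + 0.0761 = 2.6161 eV

2.6161


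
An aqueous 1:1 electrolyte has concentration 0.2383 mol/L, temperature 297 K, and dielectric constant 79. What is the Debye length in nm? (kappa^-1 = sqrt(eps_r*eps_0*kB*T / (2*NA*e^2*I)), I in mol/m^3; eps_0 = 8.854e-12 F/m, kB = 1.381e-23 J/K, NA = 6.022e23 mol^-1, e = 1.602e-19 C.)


Ionic strength I = 0.2383 * 1^2 * 1000 = 238.3 mol/m^3
kappa^-1 = sqrt(79 * 8.854e-12 * 1.381e-23 * 297 / (2 * 6.022e23 * (1.602e-19)^2 * 238.3))
kappa^-1 = 0.624 nm

0.624


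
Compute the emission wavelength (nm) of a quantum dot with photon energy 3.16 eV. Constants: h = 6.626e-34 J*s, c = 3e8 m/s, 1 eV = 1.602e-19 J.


Convert energy: E = 3.16 eV = 3.16 * 1.602e-19 = 5.06232e-19 J
lambda = h*c / E = 6.626e-34 * 3e8 / 5.06232e-19
lambda = 3.92666e-07 m = 392.7 nm

392.7


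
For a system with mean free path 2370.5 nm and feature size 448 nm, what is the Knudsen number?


Knudsen number Kn = lambda / L
Kn = 2370.5 / 448
Kn = 5.2913

5.2913


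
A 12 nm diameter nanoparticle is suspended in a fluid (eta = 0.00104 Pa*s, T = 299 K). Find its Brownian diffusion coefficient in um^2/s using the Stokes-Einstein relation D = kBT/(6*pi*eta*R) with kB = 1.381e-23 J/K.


Radius R = 12/2 = 6 nm = 6e-09 m
D = kB*T / (6*pi*eta*R)
D = 1.381e-23 * 299 / (6 * pi * 0.00104 * 6e-09)
D = 3.51058e-11 m^2/s = 35.106 um^2/s

35.106


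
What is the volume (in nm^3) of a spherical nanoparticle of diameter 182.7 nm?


Radius r = 182.7/2 = 91.35 nm
Volume V = (4/3) * pi * r^3
V = (4/3) * pi * (91.35)^3
V = 3193112.83 nm^3

3193112.83


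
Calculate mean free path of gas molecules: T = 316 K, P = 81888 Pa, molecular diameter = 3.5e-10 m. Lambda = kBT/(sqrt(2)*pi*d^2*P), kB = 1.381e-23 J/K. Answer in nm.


Mean free path: lambda = kB*T / (sqrt(2) * pi * d^2 * P)
lambda = 1.381e-23 * 316 / (sqrt(2) * pi * (3.5e-10)^2 * 81888)
lambda = 9.79173e-08 m
lambda = 97.92 nm

97.92


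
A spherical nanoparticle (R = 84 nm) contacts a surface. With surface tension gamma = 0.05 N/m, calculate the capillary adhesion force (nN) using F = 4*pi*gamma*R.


Convert radius: R = 84 nm = 8.4e-08 m
F = 4 * pi * gamma * R
F = 4 * pi * 0.05 * 8.4e-08
F = 5.27788e-08 N = 52.7788 nN

52.7788


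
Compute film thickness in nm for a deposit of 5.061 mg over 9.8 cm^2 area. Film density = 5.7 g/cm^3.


Convert: m = 5.061 mg = 5.0610e-06 kg, A = 9.8 cm^2 = 9.8000e-04 m^2, rho = 5.7 g/cm^3 = 5700 kg/m^3
t = m / (A * rho)
t = 5.0610e-06 / (9.8000e-04 * 5700)
t = 9.0602e-07 m = 906.0 nm

906.0


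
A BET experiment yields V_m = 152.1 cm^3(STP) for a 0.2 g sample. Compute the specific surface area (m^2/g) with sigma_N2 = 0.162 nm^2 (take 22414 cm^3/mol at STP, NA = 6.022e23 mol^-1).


Number of moles in monolayer = V_m / 22414 = 152.1 / 22414 = 0.00678594
Number of molecules = moles * NA = 0.00678594 * 6.022e23
SA = molecules * sigma / mass
SA = (152.1 / 22414) * 6.022e23 * 0.162e-18 / 0.2
SA = 3310.1 m^2/g

3310.1


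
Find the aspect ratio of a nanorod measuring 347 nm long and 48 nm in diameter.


Aspect ratio AR = length / diameter
AR = 347 / 48
AR = 7.23

7.23


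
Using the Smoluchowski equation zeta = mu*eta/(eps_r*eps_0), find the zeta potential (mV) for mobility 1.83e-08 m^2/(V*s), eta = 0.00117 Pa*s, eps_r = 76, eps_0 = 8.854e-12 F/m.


Smoluchowski equation: zeta = mu * eta / (eps_r * eps_0)
zeta = 1.83e-08 * 0.00117 / (76 * 8.854e-12)
zeta = 0.031819 V = 31.82 mV

31.82


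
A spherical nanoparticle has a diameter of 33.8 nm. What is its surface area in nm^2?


Radius r = 33.8/2 = 16.9 nm
Surface area SA = 4 * pi * r^2
SA = 4 * pi * (16.9)^2
SA = 3589.08 nm^2

3589.08


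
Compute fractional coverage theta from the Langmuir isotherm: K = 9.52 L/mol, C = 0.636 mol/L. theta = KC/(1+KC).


Langmuir isotherm: theta = K*C / (1 + K*C)
K*C = 9.52 * 0.636 = 6.05472
theta = 6.05472 / (1 + 6.05472) = 6.05472 / 7.05472
theta = 0.8583

0.8583


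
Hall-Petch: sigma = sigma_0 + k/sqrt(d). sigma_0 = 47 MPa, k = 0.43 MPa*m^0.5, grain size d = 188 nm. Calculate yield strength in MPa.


d = 188 nm = 1.88e-07 m
sqrt(d) = 0.0004335897
Hall-Petch contribution = k / sqrt(d) = 0.43 / 0.0004335897 = 991.7 MPa
sigma = sigma_0 + k/sqrt(d) = 47 + 991.7 = 1038.7 MPa

1038.7


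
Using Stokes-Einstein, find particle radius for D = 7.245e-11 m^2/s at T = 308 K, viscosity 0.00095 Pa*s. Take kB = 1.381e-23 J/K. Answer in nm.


Stokes-Einstein: R = kB*T / (6*pi*eta*D)
R = 1.381e-23 * 308 / (6 * pi * 0.00095 * 7.245e-11)
R = 3.27855e-09 m = 3.28 nm

3.28


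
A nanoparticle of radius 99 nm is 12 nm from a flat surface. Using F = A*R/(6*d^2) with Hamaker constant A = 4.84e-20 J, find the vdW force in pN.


Convert to SI: R = 99 nm = 9.9e-08 m, d = 12 nm = 1.2e-08 m
F = A * R / (6 * d^2)
F = 4.84e-20 * 9.9e-08 / (6 * (1.2e-08)^2)
F = 5.54583e-12 N = 5.546 pN

5.546


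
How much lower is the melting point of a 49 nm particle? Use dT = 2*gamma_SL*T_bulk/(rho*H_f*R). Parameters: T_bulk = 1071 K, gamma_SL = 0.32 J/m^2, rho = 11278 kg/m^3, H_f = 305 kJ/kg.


Radius R = 49/2 = 24.5 nm = 2.45e-08 m
Convert H_f = 305 kJ/kg = 305000 J/kg
dT = 2 * gamma_SL * T_bulk / (rho * H_f * R)
dT = 2 * 0.32 * 1071 / (11278 * 305000 * 2.45e-08)
dT = 8.1 K

8.1


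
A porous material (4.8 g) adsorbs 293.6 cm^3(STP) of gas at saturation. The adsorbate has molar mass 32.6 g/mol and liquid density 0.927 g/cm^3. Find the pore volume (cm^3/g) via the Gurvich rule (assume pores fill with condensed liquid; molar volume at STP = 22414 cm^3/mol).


Moles adsorbed n = V_ads / 22414 = 293.6 / 22414 = 1.309896e-02 mol
Liquid volume V_liq = n * M / rho_liq = 1.309896e-02 * 32.6 / 0.927 = 0.46065 cm^3
Specific pore volume V_pore = V_liq / m_sample = 0.46065 / 4.8
V_pore = 0.096 cm^3/g

0.096


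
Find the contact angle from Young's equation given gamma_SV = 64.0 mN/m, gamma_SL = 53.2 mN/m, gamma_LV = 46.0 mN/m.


cos(theta) = (gamma_SV - gamma_SL) / gamma_LV
cos(theta) = (64.0 - 53.2) / 46.0
cos(theta) = 0.234783
theta = arccos(0.234783) = 76.42 degrees

76.42


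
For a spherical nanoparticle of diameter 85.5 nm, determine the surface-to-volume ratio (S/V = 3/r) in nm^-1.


Radius r = 85.5/2 = 42.75 nm
S/V = 3 / r = 3 / 42.75
S/V = 0.0702 nm^-1

0.0702


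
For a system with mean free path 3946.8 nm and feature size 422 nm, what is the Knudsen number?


Knudsen number Kn = lambda / L
Kn = 3946.8 / 422
Kn = 9.3526

9.3526


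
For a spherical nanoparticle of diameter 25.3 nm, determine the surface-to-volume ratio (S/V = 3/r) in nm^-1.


Radius r = 25.3/2 = 12.65 nm
S/V = 3 / r = 3 / 12.65
S/V = 0.2372 nm^-1

0.2372


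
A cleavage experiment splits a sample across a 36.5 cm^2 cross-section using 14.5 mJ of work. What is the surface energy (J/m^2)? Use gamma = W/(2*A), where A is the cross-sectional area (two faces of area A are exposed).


Convert: A = 36.5 cm^2 = 0.00365 m^2, W = 14.5 mJ = 0.0145 J
Cleaving exposes two faces of area A, so total new surface = 2*A and gamma = W / (2*A)
gamma = 0.0145 / (2 * 0.00365)
gamma = 1.986 J/m^2

1.986


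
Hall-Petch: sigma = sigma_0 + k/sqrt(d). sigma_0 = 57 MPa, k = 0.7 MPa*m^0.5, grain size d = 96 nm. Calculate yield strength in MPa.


d = 96 nm = 9.6e-08 m
sqrt(d) = 0.0003098387
Hall-Petch contribution = k / sqrt(d) = 0.7 / 0.0003098387 = 2259.2 MPa
sigma = sigma_0 + k/sqrt(d) = 57 + 2259.2 = 2316.2 MPa

2316.2


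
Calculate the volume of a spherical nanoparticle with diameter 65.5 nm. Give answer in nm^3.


Radius r = 65.5/2 = 32.75 nm
Volume V = (4/3) * pi * r^3
V = (4/3) * pi * (32.75)^3
V = 147137.21 nm^3

147137.21


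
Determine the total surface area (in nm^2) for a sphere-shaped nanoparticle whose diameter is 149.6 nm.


Radius r = 149.6/2 = 74.8 nm
Surface area SA = 4 * pi * r^2
SA = 4 * pi * (74.8)^2
SA = 70309.35 nm^2

70309.35


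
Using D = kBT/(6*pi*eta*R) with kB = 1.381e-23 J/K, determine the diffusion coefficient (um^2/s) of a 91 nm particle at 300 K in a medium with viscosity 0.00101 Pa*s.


Radius R = 91/2 = 45.5 nm = 4.55e-08 m
D = kB*T / (6*pi*eta*R)
D = 1.381e-23 * 300 / (6 * pi * 0.00101 * 4.55e-08)
D = 4.78279e-12 m^2/s = 4.783 um^2/s

4.783


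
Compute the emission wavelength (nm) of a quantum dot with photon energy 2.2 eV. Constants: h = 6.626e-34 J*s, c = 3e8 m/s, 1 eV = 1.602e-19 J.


Convert energy: E = 2.2 eV = 2.2 * 1.602e-19 = 3.5244e-19 J
lambda = h*c / E = 6.626e-34 * 3e8 / 3.5244e-19
lambda = 5.64011e-07 m = 564.0 nm

564.0


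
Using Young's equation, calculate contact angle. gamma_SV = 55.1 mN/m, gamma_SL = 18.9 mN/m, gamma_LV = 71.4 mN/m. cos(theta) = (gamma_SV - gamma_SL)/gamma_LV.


cos(theta) = (gamma_SV - gamma_SL) / gamma_LV
cos(theta) = (55.1 - 18.9) / 71.4
cos(theta) = 0.507003
theta = arccos(0.507003) = 59.54 degrees

59.54


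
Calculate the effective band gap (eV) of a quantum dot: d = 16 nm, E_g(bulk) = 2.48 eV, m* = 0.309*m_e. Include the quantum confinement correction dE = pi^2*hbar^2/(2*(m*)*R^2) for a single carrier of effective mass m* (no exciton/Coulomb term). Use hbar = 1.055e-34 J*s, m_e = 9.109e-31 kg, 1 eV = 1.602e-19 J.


Radius R = 16/2 nm = 8e-09 m
Confinement energy dE = pi^2 * hbar^2 / (2 * m_eff * m_e * R^2)
dE = pi^2 * (1.055e-34)^2 / (2 * 0.309 * 9.109e-31 * (8e-09)^2) J, divided by 1.602e-19 J/eV
dE = 0.019 eV
Total band gap = E_g(bulk) + dE = 2.48 + 0.019 = 2.499 eV

2.499


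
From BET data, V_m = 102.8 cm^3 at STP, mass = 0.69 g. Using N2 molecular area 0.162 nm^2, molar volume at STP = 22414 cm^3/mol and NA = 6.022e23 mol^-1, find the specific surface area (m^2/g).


Number of moles in monolayer = V_m / 22414 = 102.8 / 22414 = 0.00458642
Number of molecules = moles * NA = 0.00458642 * 6.022e23
SA = molecules * sigma / mass
SA = (102.8 / 22414) * 6.022e23 * 0.162e-18 / 0.69
SA = 648.5 m^2/g

648.5


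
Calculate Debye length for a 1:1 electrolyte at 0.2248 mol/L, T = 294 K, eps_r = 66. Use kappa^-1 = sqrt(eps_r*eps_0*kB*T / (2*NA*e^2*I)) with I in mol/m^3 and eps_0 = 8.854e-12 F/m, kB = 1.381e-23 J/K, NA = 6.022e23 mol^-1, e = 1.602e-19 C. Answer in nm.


Ionic strength I = 0.2248 * 1^2 * 1000 = 224.8 mol/m^3
kappa^-1 = sqrt(66 * 8.854e-12 * 1.381e-23 * 294 / (2 * 6.022e23 * (1.602e-19)^2 * 224.8))
kappa^-1 = 0.584 nm

0.584


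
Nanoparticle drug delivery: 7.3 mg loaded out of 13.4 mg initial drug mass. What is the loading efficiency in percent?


Drug loading efficiency = (drug loaded / drug initial) * 100
DLE = 7.3 / 13.4 * 100
DLE = 0.5448 * 100
DLE = 54.48%

54.48


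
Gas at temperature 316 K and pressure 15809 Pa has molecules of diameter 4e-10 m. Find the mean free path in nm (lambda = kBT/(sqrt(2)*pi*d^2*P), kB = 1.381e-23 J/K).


Mean free path: lambda = kB*T / (sqrt(2) * pi * d^2 * P)
lambda = 1.381e-23 * 316 / (sqrt(2) * pi * (4e-10)^2 * 15809)
lambda = 3.88322e-07 m
lambda = 388.32 nm

388.32


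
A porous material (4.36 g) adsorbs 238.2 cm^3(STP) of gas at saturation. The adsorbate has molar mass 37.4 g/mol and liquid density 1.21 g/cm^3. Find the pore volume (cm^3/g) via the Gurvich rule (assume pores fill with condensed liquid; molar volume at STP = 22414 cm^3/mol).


Moles adsorbed n = V_ads / 22414 = 238.2 / 22414 = 1.062729e-02 mol
Liquid volume V_liq = n * M / rho_liq = 1.062729e-02 * 37.4 / 1.21 = 0.32848 cm^3
Specific pore volume V_pore = V_liq / m_sample = 0.32848 / 4.36
V_pore = 0.0753 cm^3/g

0.0753


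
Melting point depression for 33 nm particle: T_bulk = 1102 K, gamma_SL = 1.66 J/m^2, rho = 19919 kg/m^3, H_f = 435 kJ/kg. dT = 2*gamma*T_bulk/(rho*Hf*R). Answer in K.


Radius R = 33/2 = 16.5 nm = 1.65e-08 m
Convert H_f = 435 kJ/kg = 435000 J/kg
dT = 2 * gamma_SL * T_bulk / (rho * H_f * R)
dT = 2 * 1.66 * 1102 / (19919 * 435000 * 1.65e-08)
dT = 25.6 K

25.6


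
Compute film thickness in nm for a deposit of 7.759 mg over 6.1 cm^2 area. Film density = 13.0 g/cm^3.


Convert: m = 7.759 mg = 7.7590e-06 kg, A = 6.1 cm^2 = 6.1000e-04 m^2, rho = 13.0 g/cm^3 = 13000 kg/m^3
t = m / (A * rho)
t = 7.7590e-06 / (6.1000e-04 * 13000)
t = 9.7844e-07 m = 978.4 nm

978.4


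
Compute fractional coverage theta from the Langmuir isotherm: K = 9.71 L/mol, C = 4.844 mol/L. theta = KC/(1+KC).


Langmuir isotherm: theta = K*C / (1 + K*C)
K*C = 9.71 * 4.844 = 47.03524
theta = 47.03524 / (1 + 47.03524) = 47.03524 / 48.03524
theta = 0.9792

0.9792


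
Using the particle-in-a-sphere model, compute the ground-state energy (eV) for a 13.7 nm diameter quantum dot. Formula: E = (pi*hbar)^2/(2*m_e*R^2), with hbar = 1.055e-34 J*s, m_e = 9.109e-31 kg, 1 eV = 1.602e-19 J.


Radius R = 13.7/2 = 6.85 nm = 6.85e-09 m
E = (pi * 1.055e-34)^2 / (2 * 9.109e-31 * (6.85e-09)^2)
E(J) = 1.28506e-21
E = E(J) / 1.602e-19 = 0.008 eV

0.008


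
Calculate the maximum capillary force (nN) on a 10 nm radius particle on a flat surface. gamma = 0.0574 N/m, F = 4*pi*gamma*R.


Convert radius: R = 10 nm = 1e-08 m
F = 4 * pi * gamma * R
F = 4 * pi * 0.0574 * 1e-08
F = 7.2131e-09 N = 7.2131 nN

7.2131


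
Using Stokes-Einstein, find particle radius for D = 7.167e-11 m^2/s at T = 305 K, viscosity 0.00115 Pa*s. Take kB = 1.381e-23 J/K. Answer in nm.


Stokes-Einstein: R = kB*T / (6*pi*eta*D)
R = 1.381e-23 * 305 / (6 * pi * 0.00115 * 7.167e-11)
R = 2.71117e-09 m = 2.71 nm

2.71


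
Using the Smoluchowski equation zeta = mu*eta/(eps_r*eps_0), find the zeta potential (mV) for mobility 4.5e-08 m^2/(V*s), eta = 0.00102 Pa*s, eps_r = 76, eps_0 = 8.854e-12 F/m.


Smoluchowski equation: zeta = mu * eta / (eps_r * eps_0)
zeta = 4.5e-08 * 0.00102 / (76 * 8.854e-12)
zeta = 0.068212 V = 68.21 mV

68.21


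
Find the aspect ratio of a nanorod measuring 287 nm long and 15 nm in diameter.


Aspect ratio AR = length / diameter
AR = 287 / 15
AR = 19.13

19.13


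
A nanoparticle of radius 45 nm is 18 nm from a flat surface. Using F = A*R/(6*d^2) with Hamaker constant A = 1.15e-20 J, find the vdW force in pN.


Convert to SI: R = 45 nm = 4.5e-08 m, d = 18 nm = 1.8e-08 m
F = A * R / (6 * d^2)
F = 1.15e-20 * 4.5e-08 / (6 * (1.8e-08)^2)
F = 2.66204e-13 N = 0.266 pN

0.266


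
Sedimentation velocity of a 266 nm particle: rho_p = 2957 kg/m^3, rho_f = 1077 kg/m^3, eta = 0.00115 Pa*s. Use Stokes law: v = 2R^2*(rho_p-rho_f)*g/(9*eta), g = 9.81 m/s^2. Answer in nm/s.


Radius R = 266/2 nm = 1.33e-07 m
Density difference = 2957 - 1077 = 1880 kg/m^3
v = 2 * R^2 * (rho_p - rho_f) * g / (9 * eta)
v = 2 * (1.33e-07)^2 * 1880 * 9.81 / (9 * 0.00115)
v = 6.30405e-08 m/s = 63.0405 nm/s

63.0405


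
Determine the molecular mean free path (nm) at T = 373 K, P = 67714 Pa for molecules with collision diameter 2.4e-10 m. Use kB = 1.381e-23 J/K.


Mean free path: lambda = kB*T / (sqrt(2) * pi * d^2 * P)
lambda = 1.381e-23 * 373 / (sqrt(2) * pi * (2.4e-10)^2 * 67714)
lambda = 2.9726e-07 m
lambda = 297.26 nm

297.26


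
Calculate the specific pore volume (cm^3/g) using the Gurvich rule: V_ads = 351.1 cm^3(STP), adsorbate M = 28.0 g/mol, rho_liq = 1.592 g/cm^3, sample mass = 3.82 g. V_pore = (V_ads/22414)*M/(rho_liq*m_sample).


Moles adsorbed n = V_ads / 22414 = 351.1 / 22414 = 1.566432e-02 mol
Liquid volume V_liq = n * M / rho_liq = 1.566432e-02 * 28.0 / 1.592 = 0.27550 cm^3
Specific pore volume V_pore = V_liq / m_sample = 0.27550 / 3.82
V_pore = 0.0721 cm^3/g

0.0721


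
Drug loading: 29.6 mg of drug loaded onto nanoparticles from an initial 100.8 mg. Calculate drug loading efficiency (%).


Drug loading efficiency = (drug loaded / drug initial) * 100
DLE = 29.6 / 100.8 * 100
DLE = 0.2937 * 100
DLE = 29.37%

29.37


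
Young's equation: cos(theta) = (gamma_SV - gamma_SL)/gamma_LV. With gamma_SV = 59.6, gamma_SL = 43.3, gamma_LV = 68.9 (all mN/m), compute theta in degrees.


cos(theta) = (gamma_SV - gamma_SL) / gamma_LV
cos(theta) = (59.6 - 43.3) / 68.9
cos(theta) = 0.236575
theta = arccos(0.236575) = 76.32 degrees

76.32


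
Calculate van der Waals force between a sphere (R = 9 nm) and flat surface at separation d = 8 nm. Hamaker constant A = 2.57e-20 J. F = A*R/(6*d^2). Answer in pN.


Convert to SI: R = 9 nm = 9e-09 m, d = 8 nm = 8e-09 m
F = A * R / (6 * d^2)
F = 2.57e-20 * 9e-09 / (6 * (8e-09)^2)
F = 6.02344e-13 N = 0.602 pN

0.602


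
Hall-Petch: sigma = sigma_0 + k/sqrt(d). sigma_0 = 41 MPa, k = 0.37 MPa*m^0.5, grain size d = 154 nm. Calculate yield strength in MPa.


d = 154 nm = 1.54e-07 m
sqrt(d) = 0.0003924283
Hall-Petch contribution = k / sqrt(d) = 0.37 / 0.0003924283 = 942.8 MPa
sigma = sigma_0 + k/sqrt(d) = 41 + 942.8 = 983.8 MPa

983.8


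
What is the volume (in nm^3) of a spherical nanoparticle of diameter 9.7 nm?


Radius r = 9.7/2 = 4.85 nm
Volume V = (4/3) * pi * r^3
V = (4/3) * pi * (4.85)^3
V = 477.87 nm^3

477.87


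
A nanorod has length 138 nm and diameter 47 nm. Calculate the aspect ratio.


Aspect ratio AR = length / diameter
AR = 138 / 47
AR = 2.94

2.94


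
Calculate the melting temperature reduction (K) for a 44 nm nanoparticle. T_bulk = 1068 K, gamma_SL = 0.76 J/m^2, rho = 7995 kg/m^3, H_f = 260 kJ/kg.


Radius R = 44/2 = 22 nm = 2.2e-08 m
Convert H_f = 260 kJ/kg = 260000 J/kg
dT = 2 * gamma_SL * T_bulk / (rho * H_f * R)
dT = 2 * 0.76 * 1068 / (7995 * 260000 * 2.2e-08)
dT = 35.5 K

35.5


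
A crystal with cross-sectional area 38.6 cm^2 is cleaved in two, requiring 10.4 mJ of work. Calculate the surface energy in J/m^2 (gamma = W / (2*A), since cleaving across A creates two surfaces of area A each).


Convert: A = 38.6 cm^2 = 0.00386 m^2, W = 10.4 mJ = 0.0104 J
Cleaving exposes two faces of area A, so total new surface = 2*A and gamma = W / (2*A)
gamma = 0.0104 / (2 * 0.00386)
gamma = 1.347 J/m^2

1.347


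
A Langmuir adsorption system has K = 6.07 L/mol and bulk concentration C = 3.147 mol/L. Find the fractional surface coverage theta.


Langmuir isotherm: theta = K*C / (1 + K*C)
K*C = 6.07 * 3.147 = 19.10229
theta = 19.10229 / (1 + 19.10229) = 19.10229 / 20.10229
theta = 0.9503

0.9503


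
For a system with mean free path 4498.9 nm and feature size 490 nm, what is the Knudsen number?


Knudsen number Kn = lambda / L
Kn = 4498.9 / 490
Kn = 9.1814

9.1814


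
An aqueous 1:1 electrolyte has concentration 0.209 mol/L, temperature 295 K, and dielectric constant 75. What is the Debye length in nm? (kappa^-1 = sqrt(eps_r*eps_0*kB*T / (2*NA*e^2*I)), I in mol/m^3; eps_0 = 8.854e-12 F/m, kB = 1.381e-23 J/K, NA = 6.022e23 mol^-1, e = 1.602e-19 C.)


Ionic strength I = 0.209 * 1^2 * 1000 = 209 mol/m^3
kappa^-1 = sqrt(75 * 8.854e-12 * 1.381e-23 * 295 / (2 * 6.022e23 * (1.602e-19)^2 * 209))
kappa^-1 = 0.647 nm

0.647


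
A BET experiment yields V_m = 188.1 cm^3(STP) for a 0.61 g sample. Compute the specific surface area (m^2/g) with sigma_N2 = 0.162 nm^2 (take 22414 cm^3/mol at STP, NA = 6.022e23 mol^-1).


Number of moles in monolayer = V_m / 22414 = 188.1 / 22414 = 0.00839208
Number of molecules = moles * NA = 0.00839208 * 6.022e23
SA = molecules * sigma / mass
SA = (188.1 / 22414) * 6.022e23 * 0.162e-18 / 0.61
SA = 1342.1 m^2/g

1342.1


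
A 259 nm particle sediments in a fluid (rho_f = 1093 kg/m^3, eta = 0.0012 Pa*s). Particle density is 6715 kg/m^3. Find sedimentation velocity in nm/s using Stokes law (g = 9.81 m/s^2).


Radius R = 259/2 nm = 1.295e-07 m
Density difference = 6715 - 1093 = 5622 kg/m^3
v = 2 * R^2 * (rho_p - rho_f) * g / (9 * eta)
v = 2 * (1.295e-07)^2 * 5622 * 9.81 / (9 * 0.0012)
v = 1.7128e-07 m/s = 171.2796 nm/s

171.2796


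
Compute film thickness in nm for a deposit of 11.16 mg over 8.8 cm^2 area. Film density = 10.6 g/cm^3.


Convert: m = 11.16 mg = 1.1160e-05 kg, A = 8.8 cm^2 = 8.8000e-04 m^2, rho = 10.6 g/cm^3 = 10600 kg/m^3
t = m / (A * rho)
t = 1.1160e-05 / (8.8000e-04 * 10600)
t = 1.1964e-06 m = 1196.4 nm

1196.4


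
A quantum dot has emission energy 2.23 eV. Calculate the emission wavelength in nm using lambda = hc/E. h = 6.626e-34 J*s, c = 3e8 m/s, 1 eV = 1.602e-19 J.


Convert energy: E = 2.23 eV = 2.23 * 1.602e-19 = 3.57246e-19 J
lambda = h*c / E = 6.626e-34 * 3e8 / 3.57246e-19
lambda = 5.56423e-07 m = 556.4 nm

556.4


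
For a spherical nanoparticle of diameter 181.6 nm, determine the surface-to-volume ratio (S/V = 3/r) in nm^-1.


Radius r = 181.6/2 = 90.8 nm
S/V = 3 / r = 3 / 90.8
S/V = 0.033 nm^-1

0.033


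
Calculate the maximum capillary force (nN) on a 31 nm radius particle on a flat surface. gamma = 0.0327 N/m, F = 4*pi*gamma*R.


Convert radius: R = 31 nm = 3.1e-08 m
F = 4 * pi * gamma * R
F = 4 * pi * 0.0327 * 3.1e-08
F = 1.27385e-08 N = 12.7385 nN

12.7385


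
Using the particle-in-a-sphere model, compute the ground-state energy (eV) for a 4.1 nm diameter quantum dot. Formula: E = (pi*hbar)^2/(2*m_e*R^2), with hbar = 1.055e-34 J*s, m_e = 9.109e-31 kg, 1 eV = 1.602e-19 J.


Radius R = 4.1/2 = 2.05 nm = 2.05e-09 m
E = (pi * 1.055e-34)^2 / (2 * 9.109e-31 * (2.05e-09)^2)
E(J) = 1.43482e-20
E = E(J) / 1.602e-19 = 0.0896 eV

0.0896


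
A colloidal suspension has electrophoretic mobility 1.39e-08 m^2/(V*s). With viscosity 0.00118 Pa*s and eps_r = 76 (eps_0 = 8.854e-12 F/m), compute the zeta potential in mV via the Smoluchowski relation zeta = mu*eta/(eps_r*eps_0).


Smoluchowski equation: zeta = mu * eta / (eps_r * eps_0)
zeta = 1.39e-08 * 0.00118 / (76 * 8.854e-12)
zeta = 0.024375 V = 24.37 mV

24.37


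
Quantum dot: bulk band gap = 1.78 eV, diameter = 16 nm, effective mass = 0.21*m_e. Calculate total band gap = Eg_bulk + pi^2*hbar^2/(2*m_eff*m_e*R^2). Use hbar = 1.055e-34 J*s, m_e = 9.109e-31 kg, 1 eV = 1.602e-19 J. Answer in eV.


Radius R = 16/2 nm = 8e-09 m
Confinement energy dE = pi^2 * hbar^2 / (2 * m_eff * m_e * R^2)
dE = pi^2 * (1.055e-34)^2 / (2 * 0.21 * 9.109e-31 * (8e-09)^2) J, divided by 1.602e-19 J/eV
dE = 0.028 eV
Total band gap = E_g(bulk) + dE = 1.78 + 0.028 = 1.808 eV

1.808


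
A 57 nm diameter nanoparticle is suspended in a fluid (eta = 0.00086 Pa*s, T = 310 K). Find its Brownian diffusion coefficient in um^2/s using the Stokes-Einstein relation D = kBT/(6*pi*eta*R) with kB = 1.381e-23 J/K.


Radius R = 57/2 = 28.5 nm = 2.85e-08 m
D = kB*T / (6*pi*eta*R)
D = 1.381e-23 * 310 / (6 * pi * 0.00086 * 2.85e-08)
D = 9.2664e-12 m^2/s = 9.266 um^2/s

9.266


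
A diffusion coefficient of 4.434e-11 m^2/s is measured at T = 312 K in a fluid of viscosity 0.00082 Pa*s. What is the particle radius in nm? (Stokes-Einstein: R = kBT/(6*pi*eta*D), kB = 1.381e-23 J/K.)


Stokes-Einstein: R = kB*T / (6*pi*eta*D)
R = 1.381e-23 * 312 / (6 * pi * 0.00082 * 4.434e-11)
R = 6.28692e-09 m = 6.29 nm

6.29


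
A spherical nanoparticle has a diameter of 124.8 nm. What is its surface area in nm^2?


Radius r = 124.8/2 = 62.4 nm
Surface area SA = 4 * pi * r^2
SA = 4 * pi * (62.4)^2
SA = 48930.43 nm^2

48930.43


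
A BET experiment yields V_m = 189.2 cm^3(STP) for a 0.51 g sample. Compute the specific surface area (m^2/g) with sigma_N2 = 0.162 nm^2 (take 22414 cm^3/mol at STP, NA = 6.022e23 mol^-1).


Number of moles in monolayer = V_m / 22414 = 189.2 / 22414 = 0.00844115
Number of molecules = moles * NA = 0.00844115 * 6.022e23
SA = molecules * sigma / mass
SA = (189.2 / 22414) * 6.022e23 * 0.162e-18 / 0.51
SA = 1614.7 m^2/g

1614.7


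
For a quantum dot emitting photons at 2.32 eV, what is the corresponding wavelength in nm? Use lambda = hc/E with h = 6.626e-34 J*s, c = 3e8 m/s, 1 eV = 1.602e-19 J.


Convert energy: E = 2.32 eV = 2.32 * 1.602e-19 = 3.71664e-19 J
lambda = h*c / E = 6.626e-34 * 3e8 / 3.71664e-19
lambda = 5.34838e-07 m = 534.8 nm

534.8


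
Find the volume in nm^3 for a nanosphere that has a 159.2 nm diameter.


Radius r = 159.2/2 = 79.6 nm
Volume V = (4/3) * pi * r^3
V = (4/3) * pi * (79.6)^3
V = 2112651.26 nm^3

2112651.26


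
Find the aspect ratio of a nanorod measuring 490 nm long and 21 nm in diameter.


Aspect ratio AR = length / diameter
AR = 490 / 21
AR = 23.33

23.33


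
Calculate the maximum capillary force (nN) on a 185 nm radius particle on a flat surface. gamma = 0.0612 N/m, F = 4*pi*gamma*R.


Convert radius: R = 185 nm = 1.85e-07 m
F = 4 * pi * gamma * R
F = 4 * pi * 0.0612 * 1.85e-07
F = 1.42276e-07 N = 142.2764 nN

142.2764


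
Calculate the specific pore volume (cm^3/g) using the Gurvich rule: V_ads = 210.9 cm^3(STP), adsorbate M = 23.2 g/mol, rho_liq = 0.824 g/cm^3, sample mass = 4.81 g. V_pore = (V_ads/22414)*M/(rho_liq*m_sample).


Moles adsorbed n = V_ads / 22414 = 210.9 / 22414 = 9.409298e-03 mol
Liquid volume V_liq = n * M / rho_liq = 9.409298e-03 * 23.2 / 0.824 = 0.26492 cm^3
Specific pore volume V_pore = V_liq / m_sample = 0.26492 / 4.81
V_pore = 0.0551 cm^3/g

0.0551


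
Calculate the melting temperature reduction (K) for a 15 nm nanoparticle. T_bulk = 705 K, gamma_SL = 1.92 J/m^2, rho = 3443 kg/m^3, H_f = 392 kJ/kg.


Radius R = 15/2 = 7.5 nm = 7.5e-09 m
Convert H_f = 392 kJ/kg = 392000 J/kg
dT = 2 * gamma_SL * T_bulk / (rho * H_f * R)
dT = 2 * 1.92 * 705 / (3443 * 392000 * 7.5e-09)
dT = 267.4 K

267.4


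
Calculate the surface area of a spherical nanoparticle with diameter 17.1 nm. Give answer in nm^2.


Radius r = 17.1/2 = 8.55 nm
Surface area SA = 4 * pi * r^2
SA = 4 * pi * (8.55)^2
SA = 918.63 nm^2

918.63


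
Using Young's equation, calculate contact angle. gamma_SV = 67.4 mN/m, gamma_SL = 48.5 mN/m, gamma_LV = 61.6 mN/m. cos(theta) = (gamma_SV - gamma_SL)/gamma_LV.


cos(theta) = (gamma_SV - gamma_SL) / gamma_LV
cos(theta) = (67.4 - 48.5) / 61.6
cos(theta) = 0.306818
theta = arccos(0.306818) = 72.13 degrees

72.13


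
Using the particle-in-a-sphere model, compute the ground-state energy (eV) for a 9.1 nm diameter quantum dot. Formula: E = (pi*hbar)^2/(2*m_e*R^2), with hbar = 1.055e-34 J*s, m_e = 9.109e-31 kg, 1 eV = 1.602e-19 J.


Radius R = 9.1/2 = 4.55 nm = 4.55e-09 m
E = (pi * 1.055e-34)^2 / (2 * 9.109e-31 * (4.55e-09)^2)
E(J) = 2.9126e-21
E = E(J) / 1.602e-19 = 0.0182 eV

0.0182


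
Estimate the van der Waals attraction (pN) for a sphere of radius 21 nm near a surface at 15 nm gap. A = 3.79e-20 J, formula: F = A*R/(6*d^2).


Convert to SI: R = 21 nm = 2.1e-08 m, d = 15 nm = 1.5e-08 m
F = A * R / (6 * d^2)
F = 3.79e-20 * 2.1e-08 / (6 * (1.5e-08)^2)
F = 5.89556e-13 N = 0.59 pN

0.59


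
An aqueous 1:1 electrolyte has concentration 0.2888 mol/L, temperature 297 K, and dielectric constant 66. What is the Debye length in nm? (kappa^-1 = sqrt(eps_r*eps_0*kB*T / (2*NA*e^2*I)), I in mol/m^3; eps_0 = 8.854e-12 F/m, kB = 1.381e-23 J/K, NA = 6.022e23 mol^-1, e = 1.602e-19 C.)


Ionic strength I = 0.2888 * 1^2 * 1000 = 288.8 mol/m^3
kappa^-1 = sqrt(66 * 8.854e-12 * 1.381e-23 * 297 / (2 * 6.022e23 * (1.602e-19)^2 * 288.8))
kappa^-1 = 0.518 nm

0.518


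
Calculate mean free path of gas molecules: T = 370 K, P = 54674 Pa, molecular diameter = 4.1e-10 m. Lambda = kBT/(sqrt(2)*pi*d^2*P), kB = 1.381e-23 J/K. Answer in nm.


Mean free path: lambda = kB*T / (sqrt(2) * pi * d^2 * P)
lambda = 1.381e-23 * 370 / (sqrt(2) * pi * (4.1e-10)^2 * 54674)
lambda = 1.25136e-07 m
lambda = 125.14 nm

125.14


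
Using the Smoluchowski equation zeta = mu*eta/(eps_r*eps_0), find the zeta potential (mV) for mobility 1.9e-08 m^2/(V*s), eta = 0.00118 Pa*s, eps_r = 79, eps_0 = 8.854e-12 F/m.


Smoluchowski equation: zeta = mu * eta / (eps_r * eps_0)
zeta = 1.9e-08 * 0.00118 / (79 * 8.854e-12)
zeta = 0.032053 V = 32.05 mV

32.05


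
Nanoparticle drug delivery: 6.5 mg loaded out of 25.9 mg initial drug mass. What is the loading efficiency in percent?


Drug loading efficiency = (drug loaded / drug initial) * 100
DLE = 6.5 / 25.9 * 100
DLE = 0.251 * 100
DLE = 25.1%

25.1


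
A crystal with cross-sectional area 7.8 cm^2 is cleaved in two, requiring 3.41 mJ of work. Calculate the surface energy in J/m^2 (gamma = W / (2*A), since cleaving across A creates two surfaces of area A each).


Convert: A = 7.8 cm^2 = 0.00078 m^2, W = 3.41 mJ = 0.00341 J
Cleaving exposes two faces of area A, so total new surface = 2*A and gamma = W / (2*A)
gamma = 0.00341 / (2 * 0.00078)
gamma = 2.186 J/m^2

2.186
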